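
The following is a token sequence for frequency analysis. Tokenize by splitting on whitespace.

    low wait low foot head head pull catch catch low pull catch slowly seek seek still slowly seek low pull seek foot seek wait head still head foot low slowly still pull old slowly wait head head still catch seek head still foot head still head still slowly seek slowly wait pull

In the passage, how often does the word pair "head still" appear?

5

Scanning the 51 overlapping bigram windows for "head still":
  position 25–26: head still
  position 37–38: head still
  position 41–42: head still
  position 44–45: head still
  position 46–47: head still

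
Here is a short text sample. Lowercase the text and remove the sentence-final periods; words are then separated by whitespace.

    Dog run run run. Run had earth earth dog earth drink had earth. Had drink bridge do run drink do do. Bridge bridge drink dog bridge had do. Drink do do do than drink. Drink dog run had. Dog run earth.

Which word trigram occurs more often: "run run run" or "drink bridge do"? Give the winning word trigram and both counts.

"run run run" (2 vs 1)

"run run run": 2 occurrences
"drink bridge do": 1 occurrence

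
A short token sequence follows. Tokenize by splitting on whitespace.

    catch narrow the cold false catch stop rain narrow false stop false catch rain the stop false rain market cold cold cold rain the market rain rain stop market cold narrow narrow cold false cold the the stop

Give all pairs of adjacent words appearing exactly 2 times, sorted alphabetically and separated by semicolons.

Bigram counts meeting the condition (exactly 2 times):
  cold cold: 2
  cold false: 2
  false catch: 2
  market cold: 2
  rain the: 2
  stop false: 2
  the stop: 2

cold cold; cold false; false catch; market cold; rain the; stop false; the stop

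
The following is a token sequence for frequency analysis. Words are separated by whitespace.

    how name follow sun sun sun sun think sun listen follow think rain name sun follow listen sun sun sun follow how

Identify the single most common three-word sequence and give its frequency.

Trigram frequencies (highest first):
  sun sun sun: 3
  how name follow: 1
  name follow sun: 1
  follow sun sun: 1
  sun sun think: 1
  sun think sun: 1
  … (12 more, each ≤ 1)

"sun sun sun", 3 times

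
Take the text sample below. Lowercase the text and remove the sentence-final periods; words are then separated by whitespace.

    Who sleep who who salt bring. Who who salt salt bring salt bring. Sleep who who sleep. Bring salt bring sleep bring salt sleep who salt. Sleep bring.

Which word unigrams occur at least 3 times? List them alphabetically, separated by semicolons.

bring; salt; sleep; who

Unigram counts meeting the condition (at least 3 times):
  bring: 7
  salt: 7
  sleep: 6
  who: 8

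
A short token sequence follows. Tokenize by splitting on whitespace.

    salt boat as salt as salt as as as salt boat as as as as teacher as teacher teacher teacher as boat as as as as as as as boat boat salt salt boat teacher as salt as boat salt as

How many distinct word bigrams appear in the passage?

13

41 tokens → 40 bigram windows in total.
Repeated bigrams (each contributes count−1 duplicates):
  as as: 11
  as salt: 4
  salt as: 4
  as boat: 3
  boat as: 3
  salt boat: 3
  teacher as: 3
  as teacher: 2
  … (2 more repeated)
27 duplicate windows → 40 − 27 = 13 distinct.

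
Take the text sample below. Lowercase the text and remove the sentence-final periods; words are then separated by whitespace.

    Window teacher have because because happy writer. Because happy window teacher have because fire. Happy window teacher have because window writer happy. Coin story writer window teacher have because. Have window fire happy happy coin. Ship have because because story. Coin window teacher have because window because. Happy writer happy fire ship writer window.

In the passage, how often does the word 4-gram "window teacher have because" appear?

5

Scanning the 51 overlapping 4-gram windows for "window teacher have because":
  position 1–4: window teacher have because
  position 10–13: window teacher have because
  position 16–19: window teacher have because
  position 26–29: window teacher have because
  position 42–45: window teacher have because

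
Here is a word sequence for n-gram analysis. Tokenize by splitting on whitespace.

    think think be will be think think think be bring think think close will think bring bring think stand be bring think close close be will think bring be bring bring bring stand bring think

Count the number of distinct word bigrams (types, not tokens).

19

35 tokens → 34 bigram windows in total.
Repeated bigrams (each contributes count−1 duplicates):
  bring think: 4
  think think: 4
  be bring: 3
  bring bring: 3
  be will: 2
  think be: 2
  think bring: 2
  think close: 2
  … (1 more repeated)
15 duplicate windows → 34 − 15 = 19 distinct.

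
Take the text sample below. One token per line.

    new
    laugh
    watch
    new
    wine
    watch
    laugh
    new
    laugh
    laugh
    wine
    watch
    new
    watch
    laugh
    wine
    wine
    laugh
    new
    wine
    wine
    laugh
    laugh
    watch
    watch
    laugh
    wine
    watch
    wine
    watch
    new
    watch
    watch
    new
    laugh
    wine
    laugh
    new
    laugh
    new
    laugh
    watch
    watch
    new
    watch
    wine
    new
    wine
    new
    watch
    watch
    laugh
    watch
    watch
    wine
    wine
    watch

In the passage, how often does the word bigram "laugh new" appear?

Scanning the 56 overlapping bigram windows for "laugh new":
  position 7–8: laugh new
  position 18–19: laugh new
  position 37–38: laugh new
  position 39–40: laugh new

4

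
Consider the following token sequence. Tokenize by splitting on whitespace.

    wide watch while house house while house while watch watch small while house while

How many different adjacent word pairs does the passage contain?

9

14 tokens → 13 bigram windows in total.
Repeated bigrams (each contributes count−1 duplicates):
  house while: 3
  while house: 3
4 duplicate windows → 13 − 4 = 9 distinct.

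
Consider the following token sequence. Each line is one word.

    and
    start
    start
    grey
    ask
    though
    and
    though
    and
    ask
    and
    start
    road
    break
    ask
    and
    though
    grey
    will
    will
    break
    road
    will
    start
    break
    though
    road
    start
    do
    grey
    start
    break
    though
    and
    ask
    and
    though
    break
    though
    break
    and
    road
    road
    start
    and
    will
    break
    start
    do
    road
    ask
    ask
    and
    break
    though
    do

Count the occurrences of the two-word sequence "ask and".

Scanning the 55 overlapping bigram windows for "ask and":
  position 10–11: ask and
  position 15–16: ask and
  position 35–36: ask and
  position 52–53: ask and

4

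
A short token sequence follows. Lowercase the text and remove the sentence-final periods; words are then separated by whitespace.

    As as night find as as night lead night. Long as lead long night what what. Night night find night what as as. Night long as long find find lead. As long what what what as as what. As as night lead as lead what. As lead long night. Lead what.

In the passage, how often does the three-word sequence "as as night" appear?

Scanning the 49 overlapping trigram windows for "as as night":
  position 1–3: as as night
  position 5–7: as as night
  position 22–24: as as night
  position 39–41: as as night

4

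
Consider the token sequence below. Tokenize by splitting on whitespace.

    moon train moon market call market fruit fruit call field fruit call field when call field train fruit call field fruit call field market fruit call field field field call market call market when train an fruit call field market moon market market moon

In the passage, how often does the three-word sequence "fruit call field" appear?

Scanning the 42 overlapping trigram windows for "fruit call field":
  position 8–10: fruit call field
  position 11–13: fruit call field
  position 18–20: fruit call field
  position 21–23: fruit call field
  position 25–27: fruit call field
  position 37–39: fruit call field

6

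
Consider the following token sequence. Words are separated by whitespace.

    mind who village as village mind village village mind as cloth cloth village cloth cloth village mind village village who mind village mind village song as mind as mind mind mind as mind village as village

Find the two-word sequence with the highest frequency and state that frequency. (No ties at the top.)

"mind village", 5 times

Bigram frequencies (highest first):
  mind village: 5
  village mind: 4
  mind as: 3
  as mind: 3
  village as: 2
  as village: 2
  … (12 more, each ≤ 2)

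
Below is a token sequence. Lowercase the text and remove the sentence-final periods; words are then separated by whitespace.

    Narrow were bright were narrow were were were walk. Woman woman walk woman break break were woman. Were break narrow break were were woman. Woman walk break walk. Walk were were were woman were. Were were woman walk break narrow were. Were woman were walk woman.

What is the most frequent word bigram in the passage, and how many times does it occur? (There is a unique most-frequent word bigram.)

"were were", 8 times

Bigram frequencies (highest first):
  were were: 8
  were woman: 5
  narrow were: 3
  walk woman: 3
  woman walk: 3
  woman were: 3
  … (15 more, each ≤ 2)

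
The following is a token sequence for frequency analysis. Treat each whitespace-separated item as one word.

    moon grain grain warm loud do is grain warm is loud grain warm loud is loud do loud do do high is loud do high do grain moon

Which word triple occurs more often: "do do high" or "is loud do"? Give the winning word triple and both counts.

"is loud do" (2 vs 1)

"do do high": 1 occurrence
"is loud do": 2 occurrences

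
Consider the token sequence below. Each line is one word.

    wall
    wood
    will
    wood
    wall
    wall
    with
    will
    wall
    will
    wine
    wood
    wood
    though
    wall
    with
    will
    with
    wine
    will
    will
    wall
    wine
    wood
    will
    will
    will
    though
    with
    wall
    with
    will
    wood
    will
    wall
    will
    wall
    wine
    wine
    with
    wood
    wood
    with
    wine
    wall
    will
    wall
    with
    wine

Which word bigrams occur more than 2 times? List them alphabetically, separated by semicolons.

Bigram counts meeting the condition (more than 2 times):
  wall will: 3
  wall with: 4
  will wall: 5
  will will: 3
  with will: 3
  with wine: 3
  wood will: 3

wall will; wall with; will wall; will will; with will; with wine; wood will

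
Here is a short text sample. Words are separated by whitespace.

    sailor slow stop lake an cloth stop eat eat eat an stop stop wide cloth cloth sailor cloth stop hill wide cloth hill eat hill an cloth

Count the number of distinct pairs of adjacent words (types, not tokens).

22

27 tokens → 26 bigram windows in total.
Repeated bigrams (each contributes count−1 duplicates):
  an cloth: 2
  cloth stop: 2
  eat eat: 2
  wide cloth: 2
4 duplicate windows → 26 − 4 = 22 distinct.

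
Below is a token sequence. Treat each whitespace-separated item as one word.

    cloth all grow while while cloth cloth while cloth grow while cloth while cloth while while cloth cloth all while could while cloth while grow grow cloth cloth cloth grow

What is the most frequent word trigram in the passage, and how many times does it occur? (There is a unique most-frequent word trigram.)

Trigram frequencies (highest first):
  while cloth while: 3
  while while cloth: 2
  while cloth cloth: 2
  cloth while cloth: 2
  cloth all grow: 1
  all grow while: 1
  … (17 more, each ≤ 1)

"while cloth while", 3 times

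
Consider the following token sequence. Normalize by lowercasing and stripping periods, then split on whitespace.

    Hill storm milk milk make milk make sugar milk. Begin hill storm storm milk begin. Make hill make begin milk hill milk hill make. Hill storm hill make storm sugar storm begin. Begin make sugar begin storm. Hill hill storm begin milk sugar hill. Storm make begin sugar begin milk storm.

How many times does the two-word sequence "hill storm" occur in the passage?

Scanning the 50 overlapping bigram windows for "hill storm":
  position 1–2: hill storm
  position 11–12: hill storm
  position 25–26: hill storm
  position 39–40: hill storm
  position 44–45: hill storm

5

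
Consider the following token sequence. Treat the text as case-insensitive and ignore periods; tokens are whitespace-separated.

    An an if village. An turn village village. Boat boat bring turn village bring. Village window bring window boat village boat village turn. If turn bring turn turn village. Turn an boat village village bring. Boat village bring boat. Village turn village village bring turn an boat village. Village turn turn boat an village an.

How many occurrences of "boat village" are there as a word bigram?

6

Scanning the 54 overlapping bigram windows for "boat village":
  position 19–20: boat village
  position 21–22: boat village
  position 32–33: boat village
  position 36–37: boat village
  position 39–40: boat village
  position 47–48: boat village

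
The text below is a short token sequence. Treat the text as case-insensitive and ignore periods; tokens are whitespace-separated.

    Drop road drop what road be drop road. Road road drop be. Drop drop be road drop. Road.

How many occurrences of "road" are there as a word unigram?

7

Scanning the 18 tokens for "road":
  position 2: road
  position 5: road
  position 8: road
  position 9: road
  position 10: road
  position 16: road
  position 18: road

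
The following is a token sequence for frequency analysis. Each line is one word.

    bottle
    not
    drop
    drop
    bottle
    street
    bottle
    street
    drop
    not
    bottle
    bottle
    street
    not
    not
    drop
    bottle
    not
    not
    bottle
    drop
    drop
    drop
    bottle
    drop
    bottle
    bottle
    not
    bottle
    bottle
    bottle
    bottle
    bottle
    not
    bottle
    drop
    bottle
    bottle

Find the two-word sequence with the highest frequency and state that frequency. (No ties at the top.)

Bigram frequencies (highest first):
  bottle bottle: 7
  drop bottle: 5
  bottle not: 4
  not bottle: 4
  drop drop: 3
  bottle street: 3
  … (7 more, each ≤ 3)

"bottle bottle", 7 times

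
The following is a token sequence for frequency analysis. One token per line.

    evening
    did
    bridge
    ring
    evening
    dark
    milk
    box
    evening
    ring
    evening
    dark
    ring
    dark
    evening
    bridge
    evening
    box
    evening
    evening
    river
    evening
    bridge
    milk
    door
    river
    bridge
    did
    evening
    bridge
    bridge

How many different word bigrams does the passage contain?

25

31 tokens → 30 bigram windows in total.
Repeated bigrams (each contributes count−1 duplicates):
  evening bridge: 3
  box evening: 2
  evening dark: 2
  ring evening: 2
5 duplicate windows → 30 − 5 = 25 distinct.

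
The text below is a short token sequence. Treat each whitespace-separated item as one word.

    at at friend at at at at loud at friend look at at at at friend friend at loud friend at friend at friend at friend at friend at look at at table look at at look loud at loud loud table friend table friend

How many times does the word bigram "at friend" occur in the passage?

Scanning the 44 overlapping bigram windows for "at friend":
  position 2–3: at friend
  position 9–10: at friend
  position 15–16: at friend
  position 21–22: at friend
  position 23–24: at friend
  position 25–26: at friend
  position 27–28: at friend

7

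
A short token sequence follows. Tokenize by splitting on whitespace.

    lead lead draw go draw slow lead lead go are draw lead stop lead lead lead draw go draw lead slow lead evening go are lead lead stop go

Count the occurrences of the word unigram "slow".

Scanning the 29 tokens for "slow":
  position 6: slow
  position 21: slow

2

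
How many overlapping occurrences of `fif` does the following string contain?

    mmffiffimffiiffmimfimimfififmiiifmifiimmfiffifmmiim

Sliding a length-3 window over the 51 characters (49 positions):
  position 4–6: fif
  position 24–26: fif
  position 26–28: fif
  position 41–43: fif
  position 44–46: fif

5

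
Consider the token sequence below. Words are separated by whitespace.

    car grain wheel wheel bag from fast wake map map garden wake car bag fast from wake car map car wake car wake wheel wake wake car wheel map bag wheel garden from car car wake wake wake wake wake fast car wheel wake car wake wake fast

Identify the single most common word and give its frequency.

"wake", 15 times

Unigram frequencies (highest first):
  wake: 15
  car: 10
  wheel: 6
  fast: 4
  map: 4
  bag: 3
  … (3 more, each ≤ 3)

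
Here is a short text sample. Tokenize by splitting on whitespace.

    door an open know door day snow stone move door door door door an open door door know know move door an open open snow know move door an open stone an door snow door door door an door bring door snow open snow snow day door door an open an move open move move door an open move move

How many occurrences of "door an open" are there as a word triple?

Scanning the 58 overlapping trigram windows for "door an open":
  position 1–3: door an open
  position 13–15: door an open
  position 21–23: door an open
  position 28–30: door an open
  position 48–50: door an open
  position 56–58: door an open

6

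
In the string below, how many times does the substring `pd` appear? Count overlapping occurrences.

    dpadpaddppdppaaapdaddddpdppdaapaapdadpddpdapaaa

7

Sliding a length-2 window over the 47 characters (46 positions):
  position 10–11: pd
  position 17–18: pd
  position 24–25: pd
  position 27–28: pd
  position 34–35: pd
  position 38–39: pd
  position 41–42: pd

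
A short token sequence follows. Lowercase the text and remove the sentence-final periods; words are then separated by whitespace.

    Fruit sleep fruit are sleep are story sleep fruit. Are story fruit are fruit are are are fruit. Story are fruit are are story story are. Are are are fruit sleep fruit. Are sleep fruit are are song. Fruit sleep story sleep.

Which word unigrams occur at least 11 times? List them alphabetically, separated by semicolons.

Unigram counts meeting the condition (at least 11 times):
  are: 17
  fruit: 11

are; fruit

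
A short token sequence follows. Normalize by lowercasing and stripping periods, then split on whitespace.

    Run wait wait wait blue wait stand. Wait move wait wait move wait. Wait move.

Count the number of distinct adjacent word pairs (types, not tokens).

15 tokens → 14 bigram windows in total.
Repeated bigrams (each contributes count−1 duplicates):
  wait wait: 4
  wait move: 3
  move wait: 2
6 duplicate windows → 14 − 6 = 8 distinct.

8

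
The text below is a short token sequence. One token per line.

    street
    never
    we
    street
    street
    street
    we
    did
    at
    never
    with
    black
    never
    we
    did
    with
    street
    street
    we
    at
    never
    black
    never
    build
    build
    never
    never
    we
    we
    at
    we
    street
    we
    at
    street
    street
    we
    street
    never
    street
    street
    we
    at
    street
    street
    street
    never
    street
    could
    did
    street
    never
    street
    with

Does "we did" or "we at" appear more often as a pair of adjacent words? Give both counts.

"we at" (4 vs 2)

"we did": 2 occurrences
"we at": 4 occurrences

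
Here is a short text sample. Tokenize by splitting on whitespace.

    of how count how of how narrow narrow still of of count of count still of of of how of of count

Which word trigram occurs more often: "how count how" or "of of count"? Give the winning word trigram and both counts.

"of of count" (2 vs 1)

"how count how": 1 occurrence
"of of count": 2 occurrences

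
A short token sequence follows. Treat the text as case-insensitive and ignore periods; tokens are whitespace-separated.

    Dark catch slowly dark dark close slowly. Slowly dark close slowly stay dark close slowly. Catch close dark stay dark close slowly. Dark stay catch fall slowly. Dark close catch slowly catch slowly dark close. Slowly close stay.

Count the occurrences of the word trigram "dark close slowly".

5

Scanning the 36 overlapping trigram windows for "dark close slowly":
  position 5–7: dark close slowly
  position 9–11: dark close slowly
  position 13–15: dark close slowly
  position 20–22: dark close slowly
  position 34–36: dark close slowly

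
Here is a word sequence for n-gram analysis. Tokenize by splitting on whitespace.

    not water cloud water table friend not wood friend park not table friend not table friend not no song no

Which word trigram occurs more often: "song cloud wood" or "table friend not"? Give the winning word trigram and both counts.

"table friend not" (3 vs 0)

"song cloud wood": 0 occurrences
"table friend not": 3 occurrences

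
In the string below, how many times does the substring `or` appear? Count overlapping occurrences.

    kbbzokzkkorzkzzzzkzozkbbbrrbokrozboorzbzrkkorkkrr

3

Sliding a length-2 window over the 49 characters (48 positions):
  position 10–11: or
  position 36–37: or
  position 44–45: or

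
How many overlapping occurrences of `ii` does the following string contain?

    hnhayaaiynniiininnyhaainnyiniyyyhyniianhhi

3

Sliding a length-2 window over the 42 characters (41 positions):
  position 12–13: ii
  position 13–14: ii
  position 36–37: ii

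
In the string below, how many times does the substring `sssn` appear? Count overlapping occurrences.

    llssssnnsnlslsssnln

Sliding a length-4 window over the 19 characters (16 positions):
  position 4–7: sssn
  position 14–17: sssn

2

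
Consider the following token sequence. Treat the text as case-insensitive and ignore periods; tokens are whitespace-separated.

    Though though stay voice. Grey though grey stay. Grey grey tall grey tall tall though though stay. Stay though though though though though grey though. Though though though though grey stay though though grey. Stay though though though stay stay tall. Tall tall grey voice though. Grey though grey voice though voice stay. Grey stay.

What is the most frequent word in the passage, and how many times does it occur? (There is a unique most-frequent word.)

Unigram frequencies (highest first):
  though: 23
  grey: 12
  stay: 10
  tall: 6
  voice: 4

"though", 23 times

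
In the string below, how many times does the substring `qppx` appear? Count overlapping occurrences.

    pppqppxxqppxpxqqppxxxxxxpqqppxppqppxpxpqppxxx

6

Sliding a length-4 window over the 45 characters (42 positions):
  position 4–7: qppx
  position 9–12: qppx
  position 16–19: qppx
  position 27–30: qppx
  position 33–36: qppx
  position 40–43: qppx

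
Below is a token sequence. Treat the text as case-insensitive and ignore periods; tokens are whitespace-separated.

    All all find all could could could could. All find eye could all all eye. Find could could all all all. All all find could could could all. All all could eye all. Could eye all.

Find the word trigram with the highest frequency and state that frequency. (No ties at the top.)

"all all all", 4 times

Trigram frequencies (highest first):
  all all all: 4
  could could could: 3
  could could all: 3
  could all all: 3
  all all find: 2
  find could could: 2
  … (15 more, each ≤ 2)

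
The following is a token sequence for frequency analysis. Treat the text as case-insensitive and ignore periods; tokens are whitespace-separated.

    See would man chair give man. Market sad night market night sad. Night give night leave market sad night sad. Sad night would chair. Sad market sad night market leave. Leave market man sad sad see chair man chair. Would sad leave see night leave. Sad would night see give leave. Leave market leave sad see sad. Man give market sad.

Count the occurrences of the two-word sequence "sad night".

Scanning the 60 overlapping bigram windows for "sad night":
  position 8–9: sad night
  position 12–13: sad night
  position 18–19: sad night
  position 21–22: sad night
  position 27–28: sad night

5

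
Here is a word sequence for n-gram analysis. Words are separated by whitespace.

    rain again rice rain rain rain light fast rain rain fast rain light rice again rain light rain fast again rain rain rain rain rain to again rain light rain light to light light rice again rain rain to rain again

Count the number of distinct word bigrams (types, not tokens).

41 tokens → 40 bigram windows in total.
Repeated bigrams (each contributes count−1 duplicates):
  rain rain: 8
  rain light: 5
  again rain: 4
  fast rain: 2
  light rain: 2
  light rice: 2
  rain again: 2
  rain fast: 2
  … (2 more repeated)
21 duplicate windows → 40 − 21 = 19 distinct.

19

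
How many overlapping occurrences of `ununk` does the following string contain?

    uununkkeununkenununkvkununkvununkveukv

Sliding a length-5 window over the 38 characters (34 positions):
  position 2–6: ununk
  position 9–13: ununk
  position 16–20: ununk
  position 23–27: ununk
  position 29–33: ununk

5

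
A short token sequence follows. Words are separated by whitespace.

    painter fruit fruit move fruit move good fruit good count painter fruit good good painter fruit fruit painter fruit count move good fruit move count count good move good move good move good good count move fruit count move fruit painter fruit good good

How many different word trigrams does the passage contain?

44 tokens → 42 trigram windows in total.
Repeated trigrams (each contributes count−1 duplicates):
  good move good: 3
  count move fruit: 2
  fruit count move: 2
  fruit good good: 2
  fruit painter fruit: 2
  move good fruit: 2
  move good move: 2
  painter fruit fruit: 2
  … (1 more repeated)
10 duplicate windows → 42 − 10 = 32 distinct.

32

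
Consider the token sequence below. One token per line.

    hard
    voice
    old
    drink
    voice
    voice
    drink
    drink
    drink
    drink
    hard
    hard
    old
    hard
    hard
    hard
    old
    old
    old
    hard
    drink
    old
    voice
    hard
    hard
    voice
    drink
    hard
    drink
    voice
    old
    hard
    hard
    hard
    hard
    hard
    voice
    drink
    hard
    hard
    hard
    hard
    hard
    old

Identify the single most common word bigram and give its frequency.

Bigram frequencies (highest first):
  hard hard: 12
  hard voice: 3
  voice drink: 3
  drink drink: 3
  drink hard: 3
  hard old: 3
  … (10 more, each ≤ 3)

"hard hard", 12 times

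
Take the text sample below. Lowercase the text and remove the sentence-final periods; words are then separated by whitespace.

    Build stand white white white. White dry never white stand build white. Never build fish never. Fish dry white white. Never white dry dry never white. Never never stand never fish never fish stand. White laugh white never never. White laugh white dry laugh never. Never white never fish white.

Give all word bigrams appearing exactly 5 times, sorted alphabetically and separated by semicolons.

never white; white never

Bigram counts meeting the condition (exactly 5 times):
  never white: 5
  white never: 5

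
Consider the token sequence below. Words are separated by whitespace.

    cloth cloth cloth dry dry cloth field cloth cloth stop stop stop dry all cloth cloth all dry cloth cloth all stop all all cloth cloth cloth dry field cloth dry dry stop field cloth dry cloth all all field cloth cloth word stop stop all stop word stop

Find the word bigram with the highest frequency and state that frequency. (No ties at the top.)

Bigram frequencies (highest first):
  cloth cloth: 8
  cloth dry: 4
  field cloth: 4
  dry cloth: 3
  stop stop: 3
  cloth all: 3
  … (17 more, each ≤ 2)

"cloth cloth", 8 times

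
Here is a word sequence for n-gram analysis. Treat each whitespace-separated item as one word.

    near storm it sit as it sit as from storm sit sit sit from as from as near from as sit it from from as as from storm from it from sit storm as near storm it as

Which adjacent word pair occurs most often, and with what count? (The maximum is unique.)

Bigram frequencies (highest first):
  from as: 4
  as from: 3
  near storm: 2
  storm it: 2
  it sit: 2
  sit as: 2
  … (18 more, each ≤ 2)

"from as", 4 times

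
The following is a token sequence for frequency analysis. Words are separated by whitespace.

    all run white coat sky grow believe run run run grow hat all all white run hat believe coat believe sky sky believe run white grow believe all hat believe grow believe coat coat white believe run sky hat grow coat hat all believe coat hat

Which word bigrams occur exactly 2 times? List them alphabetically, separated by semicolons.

Bigram counts meeting the condition (exactly 2 times):
  coat hat: 2
  hat all: 2
  hat believe: 2
  run run: 2
  run white: 2

coat hat; hat all; hat believe; run run; run white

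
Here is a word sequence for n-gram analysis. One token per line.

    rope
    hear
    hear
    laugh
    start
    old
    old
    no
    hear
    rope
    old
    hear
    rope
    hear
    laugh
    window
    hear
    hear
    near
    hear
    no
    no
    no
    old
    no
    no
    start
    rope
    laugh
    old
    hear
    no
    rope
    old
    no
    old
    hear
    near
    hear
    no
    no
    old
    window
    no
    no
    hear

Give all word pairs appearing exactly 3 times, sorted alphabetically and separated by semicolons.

hear no; no old; old hear; old no

Bigram counts meeting the condition (exactly 3 times):
  hear no: 3
  no old: 3
  old hear: 3
  old no: 3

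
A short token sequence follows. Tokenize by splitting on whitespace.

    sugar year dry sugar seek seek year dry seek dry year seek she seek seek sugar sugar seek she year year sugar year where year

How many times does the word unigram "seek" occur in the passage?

Scanning the 25 tokens for "seek":
  position 5: seek
  position 6: seek
  position 9: seek
  position 12: seek
  position 14: seek
  position 15: seek
  position 18: seek

7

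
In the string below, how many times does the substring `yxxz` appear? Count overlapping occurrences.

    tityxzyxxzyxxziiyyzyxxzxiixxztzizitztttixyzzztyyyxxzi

Sliding a length-4 window over the 53 characters (50 positions):
  position 7–10: yxxz
  position 11–14: yxxz
  position 20–23: yxxz
  position 49–52: yxxz

4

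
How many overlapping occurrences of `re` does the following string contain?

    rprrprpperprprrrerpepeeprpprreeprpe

2

Sliding a length-2 window over the 35 characters (34 positions):
  position 16–17: re
  position 29–30: re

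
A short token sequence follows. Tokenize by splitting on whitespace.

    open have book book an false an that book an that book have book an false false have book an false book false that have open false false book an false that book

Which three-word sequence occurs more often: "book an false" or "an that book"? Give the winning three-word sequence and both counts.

"book an false": 4 occurrences
"an that book": 2 occurrences

"book an false" (4 vs 2)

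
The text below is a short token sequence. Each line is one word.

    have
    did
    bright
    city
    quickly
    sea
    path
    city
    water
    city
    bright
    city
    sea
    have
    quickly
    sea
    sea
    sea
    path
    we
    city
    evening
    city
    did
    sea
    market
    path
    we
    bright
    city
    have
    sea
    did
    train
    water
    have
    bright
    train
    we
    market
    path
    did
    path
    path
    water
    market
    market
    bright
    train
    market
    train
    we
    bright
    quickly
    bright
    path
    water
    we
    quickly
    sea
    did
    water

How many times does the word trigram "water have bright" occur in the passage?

1

Scanning the 60 overlapping trigram windows for "water have bright":
  position 35–37: water have bright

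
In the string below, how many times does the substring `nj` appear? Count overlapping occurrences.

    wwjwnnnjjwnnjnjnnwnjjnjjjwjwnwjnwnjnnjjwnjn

Sliding a length-2 window over the 43 characters (42 positions):
  position 7–8: nj
  position 12–13: nj
  position 14–15: nj
  position 19–20: nj
  position 22–23: nj
  position 34–35: nj
  position 37–38: nj
  position 41–42: nj

8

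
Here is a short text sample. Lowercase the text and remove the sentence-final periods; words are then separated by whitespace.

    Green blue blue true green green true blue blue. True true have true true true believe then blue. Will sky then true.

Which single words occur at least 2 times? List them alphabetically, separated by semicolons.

Unigram counts meeting the condition (at least 2 times):
  blue: 5
  green: 3
  then: 2
  true: 8

blue; green; then; true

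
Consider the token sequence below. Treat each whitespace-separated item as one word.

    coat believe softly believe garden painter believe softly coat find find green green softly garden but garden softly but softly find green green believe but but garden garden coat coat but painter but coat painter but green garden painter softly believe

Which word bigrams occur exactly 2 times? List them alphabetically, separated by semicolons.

believe softly; but garden; find green; garden painter; green green; painter but; softly believe

Bigram counts meeting the condition (exactly 2 times):
  believe softly: 2
  but garden: 2
  find green: 2
  garden painter: 2
  green green: 2
  painter but: 2
  softly believe: 2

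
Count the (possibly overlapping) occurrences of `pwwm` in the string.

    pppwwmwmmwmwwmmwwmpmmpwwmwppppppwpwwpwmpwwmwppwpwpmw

Sliding a length-4 window over the 52 characters (49 positions):
  position 3–6: pwwm
  position 22–25: pwwm
  position 40–43: pwwm

3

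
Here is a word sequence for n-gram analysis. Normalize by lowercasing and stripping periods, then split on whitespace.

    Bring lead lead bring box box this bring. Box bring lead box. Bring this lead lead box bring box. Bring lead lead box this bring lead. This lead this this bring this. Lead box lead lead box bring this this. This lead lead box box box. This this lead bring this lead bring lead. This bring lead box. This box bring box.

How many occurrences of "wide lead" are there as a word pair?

0

Scanning the 61 overlapping bigram windows for "wide lead":
  (none found)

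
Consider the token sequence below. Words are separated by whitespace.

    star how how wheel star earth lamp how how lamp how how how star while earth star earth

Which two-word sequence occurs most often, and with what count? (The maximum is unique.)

"how how", 4 times

Bigram frequencies (highest first):
  how how: 4
  star earth: 2
  lamp how: 2
  star how: 1
  how wheel: 1
  wheel star: 1
  … (6 more, each ≤ 1)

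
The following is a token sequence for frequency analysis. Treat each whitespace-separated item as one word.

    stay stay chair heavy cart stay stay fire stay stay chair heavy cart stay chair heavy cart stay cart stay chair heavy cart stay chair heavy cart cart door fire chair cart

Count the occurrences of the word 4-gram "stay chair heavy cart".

Scanning the 29 overlapping 4-gram windows for "stay chair heavy cart":
  position 2–5: stay chair heavy cart
  position 10–13: stay chair heavy cart
  position 14–17: stay chair heavy cart
  position 20–23: stay chair heavy cart
  position 24–27: stay chair heavy cart

5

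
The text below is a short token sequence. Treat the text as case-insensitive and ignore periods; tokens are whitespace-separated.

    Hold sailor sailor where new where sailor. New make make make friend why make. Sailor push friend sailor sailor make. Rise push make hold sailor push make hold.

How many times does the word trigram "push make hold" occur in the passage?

2

Scanning the 26 overlapping trigram windows for "push make hold":
  position 22–24: push make hold
  position 26–28: push make hold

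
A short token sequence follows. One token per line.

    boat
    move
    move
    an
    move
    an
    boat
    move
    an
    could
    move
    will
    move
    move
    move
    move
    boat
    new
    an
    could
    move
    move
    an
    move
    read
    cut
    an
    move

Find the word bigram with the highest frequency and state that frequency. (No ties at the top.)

"move move", 5 times

Bigram frequencies (highest first):
  move move: 5
  move an: 4
  an move: 3
  boat move: 2
  an could: 2
  could move: 2
  … (9 more, each ≤ 1)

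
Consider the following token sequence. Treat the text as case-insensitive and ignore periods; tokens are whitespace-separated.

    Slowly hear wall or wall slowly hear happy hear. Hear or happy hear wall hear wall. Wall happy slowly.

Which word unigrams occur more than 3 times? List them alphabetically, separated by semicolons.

Unigram counts meeting the condition (more than 3 times):
  hear: 6
  wall: 5

hear; wall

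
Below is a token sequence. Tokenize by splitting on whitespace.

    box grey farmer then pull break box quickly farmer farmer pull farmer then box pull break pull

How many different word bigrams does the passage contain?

17 tokens → 16 bigram windows in total.
Repeated bigrams (each contributes count−1 duplicates):
  farmer then: 2
  pull break: 2
2 duplicate windows → 16 − 2 = 14 distinct.

14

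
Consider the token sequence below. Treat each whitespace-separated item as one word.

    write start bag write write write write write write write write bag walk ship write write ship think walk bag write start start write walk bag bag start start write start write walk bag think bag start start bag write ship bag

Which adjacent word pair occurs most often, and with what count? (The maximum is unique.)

"write write", 8 times

Bigram frequencies (highest first):
  write write: 8
  write start: 3
  bag write: 3
  walk bag: 3
  start start: 3
  start write: 3
  … (14 more, each ≤ 2)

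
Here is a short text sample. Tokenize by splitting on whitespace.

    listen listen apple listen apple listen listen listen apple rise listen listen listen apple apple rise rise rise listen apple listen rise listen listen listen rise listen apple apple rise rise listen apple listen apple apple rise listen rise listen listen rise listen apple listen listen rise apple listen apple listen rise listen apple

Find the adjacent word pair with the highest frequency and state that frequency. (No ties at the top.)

"listen apple", 11 times

Bigram frequencies (highest first):
  listen apple: 11
  listen listen: 9
  rise listen: 9
  apple listen: 7
  listen rise: 6
  apple rise: 4
  … (3 more, each ≤ 3)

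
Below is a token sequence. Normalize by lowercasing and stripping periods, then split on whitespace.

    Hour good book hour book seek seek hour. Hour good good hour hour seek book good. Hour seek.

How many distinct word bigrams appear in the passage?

18 tokens → 17 bigram windows in total.
Repeated bigrams (each contributes count−1 duplicates):
  good hour: 2
  hour good: 2
  hour hour: 2
  hour seek: 2
4 duplicate windows → 17 − 4 = 13 distinct.

13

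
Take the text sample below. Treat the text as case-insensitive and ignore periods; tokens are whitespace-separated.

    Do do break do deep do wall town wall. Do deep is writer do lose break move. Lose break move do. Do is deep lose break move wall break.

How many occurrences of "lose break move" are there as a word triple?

3

Scanning the 27 overlapping trigram windows for "lose break move":
  position 15–17: lose break move
  position 18–20: lose break move
  position 25–27: lose break move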